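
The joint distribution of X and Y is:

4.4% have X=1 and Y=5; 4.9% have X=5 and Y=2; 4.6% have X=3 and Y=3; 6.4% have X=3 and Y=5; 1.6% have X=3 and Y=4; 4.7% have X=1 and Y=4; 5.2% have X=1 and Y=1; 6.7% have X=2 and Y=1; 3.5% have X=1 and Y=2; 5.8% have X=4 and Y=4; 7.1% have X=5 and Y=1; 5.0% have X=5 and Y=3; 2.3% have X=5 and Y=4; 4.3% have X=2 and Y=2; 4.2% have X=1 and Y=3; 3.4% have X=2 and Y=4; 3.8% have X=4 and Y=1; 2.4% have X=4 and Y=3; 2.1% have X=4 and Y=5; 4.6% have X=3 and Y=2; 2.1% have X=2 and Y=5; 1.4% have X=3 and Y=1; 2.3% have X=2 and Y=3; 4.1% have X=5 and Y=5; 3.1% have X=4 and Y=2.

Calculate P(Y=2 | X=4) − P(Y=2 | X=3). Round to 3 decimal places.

-0.067

P(X=4) = 0.038 + 0.031 + 0.024 + 0.058 + 0.021 = 0.172; P(Y=2 | X=4) = 0.031/0.172 = 0.1802.
P(X=3) = 0.014 + 0.046 + 0.046 + 0.016 + 0.064 = 0.186; P(Y=2 | X=3) = 0.046/0.186 = 0.2473.
Difference = -0.067.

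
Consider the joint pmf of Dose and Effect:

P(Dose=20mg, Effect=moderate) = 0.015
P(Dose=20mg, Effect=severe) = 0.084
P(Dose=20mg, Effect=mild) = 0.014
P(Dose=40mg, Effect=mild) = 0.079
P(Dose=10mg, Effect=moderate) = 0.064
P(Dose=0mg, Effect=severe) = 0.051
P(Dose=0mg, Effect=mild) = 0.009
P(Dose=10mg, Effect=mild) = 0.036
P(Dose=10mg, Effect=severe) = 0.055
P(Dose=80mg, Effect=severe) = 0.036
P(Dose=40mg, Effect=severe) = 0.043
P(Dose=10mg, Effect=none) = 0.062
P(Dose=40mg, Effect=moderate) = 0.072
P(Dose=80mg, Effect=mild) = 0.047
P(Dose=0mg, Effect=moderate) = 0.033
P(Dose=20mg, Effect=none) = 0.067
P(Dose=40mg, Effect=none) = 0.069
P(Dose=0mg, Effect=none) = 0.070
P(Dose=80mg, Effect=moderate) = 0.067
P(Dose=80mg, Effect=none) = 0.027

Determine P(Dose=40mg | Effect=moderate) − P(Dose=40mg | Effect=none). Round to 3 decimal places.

P(Effect=moderate) = 0.033 + 0.064 + 0.015 + 0.072 + 0.067 = 0.251; P(Dose=40mg | Effect=moderate) = 0.072/0.251 = 0.2869.
P(Effect=none) = 0.070 + 0.062 + 0.067 + 0.069 + 0.027 = 0.295; P(Dose=40mg | Effect=none) = 0.069/0.295 = 0.2339.
Difference = 0.053.

0.053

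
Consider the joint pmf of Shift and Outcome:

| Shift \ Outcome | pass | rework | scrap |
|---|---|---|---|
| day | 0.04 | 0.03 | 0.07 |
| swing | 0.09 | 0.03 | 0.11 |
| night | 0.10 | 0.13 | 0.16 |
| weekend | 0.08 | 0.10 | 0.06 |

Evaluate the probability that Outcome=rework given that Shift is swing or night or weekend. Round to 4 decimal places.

P(Shift=swing) = 0.09 + 0.03 + 0.11 = 0.23.
P(Shift=night) = 0.10 + 0.13 + 0.16 = 0.39.
P(Shift=weekend) = 0.08 + 0.10 + 0.06 = 0.24.
P(Shift ∈ {swing, night, weekend}) = 0.23 + 0.39 + 0.24 = 0.86; P(Outcome=rework, Shift ∈ {swing, night, weekend}) = 0.03 + 0.13 + 0.10 = 0.26.
P(Outcome=rework | Shift ∈ {swing, night, weekend}) = 0.26/0.86 = 0.3023.

0.3023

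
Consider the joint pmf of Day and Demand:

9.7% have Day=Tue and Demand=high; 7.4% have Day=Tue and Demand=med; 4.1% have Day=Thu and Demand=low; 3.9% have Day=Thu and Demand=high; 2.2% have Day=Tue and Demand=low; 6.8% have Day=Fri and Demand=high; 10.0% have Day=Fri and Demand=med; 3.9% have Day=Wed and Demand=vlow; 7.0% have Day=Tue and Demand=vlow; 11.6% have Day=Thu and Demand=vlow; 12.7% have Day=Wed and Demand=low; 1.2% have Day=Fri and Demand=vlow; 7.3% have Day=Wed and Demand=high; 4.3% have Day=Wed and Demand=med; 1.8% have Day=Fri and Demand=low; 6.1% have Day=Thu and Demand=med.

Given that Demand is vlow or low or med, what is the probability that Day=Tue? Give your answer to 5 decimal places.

0.22960

P(Demand=vlow) = 0.070 + 0.039 + 0.116 + 0.012 = 0.237.
P(Demand=low) = 0.022 + 0.127 + 0.041 + 0.018 = 0.208.
P(Demand=med) = 0.074 + 0.043 + 0.061 + 0.100 = 0.278.
P(Demand ∈ {vlow, low, med}) = 0.237 + 0.208 + 0.278 = 0.723; P(Day=Tue, Demand ∈ {vlow, low, med}) = 0.070 + 0.022 + 0.074 = 0.166.
P(Day=Tue | Demand ∈ {vlow, low, med}) = 0.166/0.723 = 0.22960.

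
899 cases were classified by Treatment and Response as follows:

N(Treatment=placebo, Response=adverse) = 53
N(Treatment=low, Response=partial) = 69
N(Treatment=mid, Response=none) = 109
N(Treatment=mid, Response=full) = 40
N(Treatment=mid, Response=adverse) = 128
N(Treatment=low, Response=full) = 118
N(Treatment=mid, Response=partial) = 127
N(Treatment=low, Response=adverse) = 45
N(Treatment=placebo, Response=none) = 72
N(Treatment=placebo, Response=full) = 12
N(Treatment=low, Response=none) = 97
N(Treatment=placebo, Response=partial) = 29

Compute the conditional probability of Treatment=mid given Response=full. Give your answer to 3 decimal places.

Total with Response=full: 12 + 118 + 40 = 170.
P(Treatment=mid | Response=full) = 40/170 = 0.235.

0.235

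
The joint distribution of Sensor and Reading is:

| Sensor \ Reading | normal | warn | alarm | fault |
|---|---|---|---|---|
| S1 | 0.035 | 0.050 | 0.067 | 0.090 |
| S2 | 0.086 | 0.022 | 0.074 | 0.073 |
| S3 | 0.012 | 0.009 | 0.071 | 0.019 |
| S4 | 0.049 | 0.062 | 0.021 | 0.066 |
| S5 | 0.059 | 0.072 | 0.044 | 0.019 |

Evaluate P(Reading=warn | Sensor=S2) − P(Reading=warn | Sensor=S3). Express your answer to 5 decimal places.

P(Sensor=S2) = 0.086 + 0.022 + 0.074 + 0.073 = 0.255; P(Reading=warn | Sensor=S2) = 0.022/0.255 = 0.086275.
P(Sensor=S3) = 0.012 + 0.009 + 0.071 + 0.019 = 0.111; P(Reading=warn | Sensor=S3) = 0.009/0.111 = 0.081081.
Difference = 0.00519.

0.00519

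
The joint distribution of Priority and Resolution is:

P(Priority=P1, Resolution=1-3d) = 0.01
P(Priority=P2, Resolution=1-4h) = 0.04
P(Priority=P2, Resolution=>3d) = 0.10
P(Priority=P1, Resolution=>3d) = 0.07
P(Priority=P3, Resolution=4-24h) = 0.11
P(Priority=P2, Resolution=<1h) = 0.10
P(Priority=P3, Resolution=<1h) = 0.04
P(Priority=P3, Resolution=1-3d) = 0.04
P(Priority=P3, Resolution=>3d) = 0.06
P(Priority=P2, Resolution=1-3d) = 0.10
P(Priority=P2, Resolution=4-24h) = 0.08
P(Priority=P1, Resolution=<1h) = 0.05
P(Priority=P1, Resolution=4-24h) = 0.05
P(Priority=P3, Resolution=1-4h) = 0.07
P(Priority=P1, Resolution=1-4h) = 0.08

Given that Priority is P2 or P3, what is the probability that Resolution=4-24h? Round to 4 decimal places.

0.2568

P(Priority=P2) = 0.10 + 0.04 + 0.08 + 0.10 + 0.10 = 0.42.
P(Priority=P3) = 0.04 + 0.07 + 0.11 + 0.04 + 0.06 = 0.32.
P(Priority ∈ {P2, P3}) = 0.42 + 0.32 = 0.74; P(Resolution=4-24h, Priority ∈ {P2, P3}) = 0.08 + 0.11 = 0.19.
P(Resolution=4-24h | Priority ∈ {P2, P3}) = 0.19/0.74 = 0.2568.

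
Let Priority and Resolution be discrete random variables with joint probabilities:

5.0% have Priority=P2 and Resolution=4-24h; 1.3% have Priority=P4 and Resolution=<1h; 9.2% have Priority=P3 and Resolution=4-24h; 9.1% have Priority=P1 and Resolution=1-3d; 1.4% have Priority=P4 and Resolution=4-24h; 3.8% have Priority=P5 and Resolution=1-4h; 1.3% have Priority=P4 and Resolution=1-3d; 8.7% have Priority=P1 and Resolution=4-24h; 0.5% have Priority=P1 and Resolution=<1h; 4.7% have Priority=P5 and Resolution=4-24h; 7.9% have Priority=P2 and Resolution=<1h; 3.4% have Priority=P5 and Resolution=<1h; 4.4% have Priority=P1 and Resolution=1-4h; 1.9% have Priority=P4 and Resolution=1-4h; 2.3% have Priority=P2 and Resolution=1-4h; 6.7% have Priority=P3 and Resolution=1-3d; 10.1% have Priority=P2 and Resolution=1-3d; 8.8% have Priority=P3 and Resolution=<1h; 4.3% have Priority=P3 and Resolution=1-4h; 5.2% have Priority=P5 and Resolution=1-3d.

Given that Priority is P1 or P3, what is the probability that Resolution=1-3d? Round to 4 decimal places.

P(Priority=P1) = 0.005 + 0.044 + 0.087 + 0.091 = 0.227.
P(Priority=P3) = 0.088 + 0.043 + 0.092 + 0.067 = 0.290.
P(Priority ∈ {P1, P3}) = 0.227 + 0.290 = 0.517; P(Resolution=1-3d, Priority ∈ {P1, P3}) = 0.091 + 0.067 = 0.158.
P(Resolution=1-3d | Priority ∈ {P1, P3}) = 0.158/0.517 = 0.3056.

0.3056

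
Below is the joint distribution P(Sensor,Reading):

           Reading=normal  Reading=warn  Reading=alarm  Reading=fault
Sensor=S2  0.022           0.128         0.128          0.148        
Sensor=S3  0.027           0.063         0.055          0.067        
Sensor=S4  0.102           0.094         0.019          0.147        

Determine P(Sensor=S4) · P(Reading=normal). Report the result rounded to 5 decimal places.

P(Sensor=S4) = 0.102 + 0.094 + 0.019 + 0.147 = 0.362.
P(Reading=normal) = 0.022 + 0.027 + 0.102 = 0.151.
Product: 0.362 × 0.151 = 0.05466.

0.05466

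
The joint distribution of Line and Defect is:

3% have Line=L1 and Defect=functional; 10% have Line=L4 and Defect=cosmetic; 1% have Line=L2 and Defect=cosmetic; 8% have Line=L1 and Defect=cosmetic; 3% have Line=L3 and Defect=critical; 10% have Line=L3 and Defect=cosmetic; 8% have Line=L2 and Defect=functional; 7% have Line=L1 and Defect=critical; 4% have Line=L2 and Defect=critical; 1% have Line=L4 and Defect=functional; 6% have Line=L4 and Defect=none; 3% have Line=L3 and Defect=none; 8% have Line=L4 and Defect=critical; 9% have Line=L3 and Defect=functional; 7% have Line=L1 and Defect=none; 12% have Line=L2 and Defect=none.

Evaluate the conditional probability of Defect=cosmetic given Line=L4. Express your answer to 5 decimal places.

P(Line=L4) = 0.06 + 0.10 + 0.01 + 0.08 = 0.25.
P(Defect=cosmetic | Line=L4) = 0.10/0.25 = 0.40000.

0.40000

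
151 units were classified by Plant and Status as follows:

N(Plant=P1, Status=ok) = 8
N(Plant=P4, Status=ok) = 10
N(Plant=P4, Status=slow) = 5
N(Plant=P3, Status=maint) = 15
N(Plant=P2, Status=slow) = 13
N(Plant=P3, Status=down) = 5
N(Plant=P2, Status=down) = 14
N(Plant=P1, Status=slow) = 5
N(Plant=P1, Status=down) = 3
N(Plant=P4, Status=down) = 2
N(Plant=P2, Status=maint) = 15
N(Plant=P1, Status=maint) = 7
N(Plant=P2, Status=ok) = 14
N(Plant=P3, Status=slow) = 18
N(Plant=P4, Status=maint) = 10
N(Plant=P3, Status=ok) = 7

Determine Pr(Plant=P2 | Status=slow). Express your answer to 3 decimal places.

0.317

Total with Status=slow: 5 + 13 + 18 + 5 = 41.
P(Plant=P2 | Status=slow) = 13/41 = 0.317.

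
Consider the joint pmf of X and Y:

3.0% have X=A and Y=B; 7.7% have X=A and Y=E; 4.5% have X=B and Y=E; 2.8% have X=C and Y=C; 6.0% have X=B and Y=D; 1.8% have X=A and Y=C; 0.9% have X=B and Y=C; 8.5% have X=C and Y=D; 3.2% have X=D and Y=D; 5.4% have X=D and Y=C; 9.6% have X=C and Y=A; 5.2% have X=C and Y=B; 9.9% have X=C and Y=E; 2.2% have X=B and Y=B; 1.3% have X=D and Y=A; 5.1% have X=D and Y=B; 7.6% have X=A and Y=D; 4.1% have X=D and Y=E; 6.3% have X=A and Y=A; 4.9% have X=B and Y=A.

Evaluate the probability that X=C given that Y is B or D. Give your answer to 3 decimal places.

0.336

P(Y=B) = 0.030 + 0.022 + 0.052 + 0.051 = 0.155.
P(Y=D) = 0.076 + 0.060 + 0.085 + 0.032 = 0.253.
P(Y ∈ {B, D}) = 0.155 + 0.253 = 0.408; P(X=C, Y ∈ {B, D}) = 0.052 + 0.085 = 0.137.
P(X=C | Y ∈ {B, D}) = 0.137/0.408 = 0.336.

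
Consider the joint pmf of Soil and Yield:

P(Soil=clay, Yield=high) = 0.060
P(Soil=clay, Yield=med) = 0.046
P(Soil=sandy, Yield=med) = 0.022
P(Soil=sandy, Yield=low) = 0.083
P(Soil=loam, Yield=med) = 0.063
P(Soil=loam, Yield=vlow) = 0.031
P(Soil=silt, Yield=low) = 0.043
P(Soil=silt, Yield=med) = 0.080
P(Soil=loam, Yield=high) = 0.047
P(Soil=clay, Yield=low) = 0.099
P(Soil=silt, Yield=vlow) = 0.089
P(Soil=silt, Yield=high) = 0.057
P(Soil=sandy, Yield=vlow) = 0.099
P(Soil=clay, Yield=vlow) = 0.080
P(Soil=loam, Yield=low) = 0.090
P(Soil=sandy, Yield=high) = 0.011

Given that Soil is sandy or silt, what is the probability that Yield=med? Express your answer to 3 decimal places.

0.211

P(Soil=sandy) = 0.099 + 0.083 + 0.022 + 0.011 = 0.215.
P(Soil=silt) = 0.089 + 0.043 + 0.080 + 0.057 = 0.269.
P(Soil ∈ {sandy, silt}) = 0.215 + 0.269 = 0.484; P(Yield=med, Soil ∈ {sandy, silt}) = 0.022 + 0.080 = 0.102.
P(Yield=med | Soil ∈ {sandy, silt}) = 0.102/0.484 = 0.211.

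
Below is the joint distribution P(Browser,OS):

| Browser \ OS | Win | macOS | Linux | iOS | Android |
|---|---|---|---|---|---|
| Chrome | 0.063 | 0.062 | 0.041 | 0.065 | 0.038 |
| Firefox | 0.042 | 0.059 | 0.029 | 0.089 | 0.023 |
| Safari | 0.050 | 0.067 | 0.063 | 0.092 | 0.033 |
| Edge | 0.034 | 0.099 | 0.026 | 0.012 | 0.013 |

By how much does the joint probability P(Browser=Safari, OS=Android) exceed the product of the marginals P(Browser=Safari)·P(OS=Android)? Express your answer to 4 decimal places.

0.0004

P(Browser=Safari) = 0.050 + 0.067 + 0.063 + 0.092 + 0.033 = 0.305.
P(OS=Android) = 0.038 + 0.023 + 0.033 + 0.013 = 0.107.
P(Browser=Safari, OS=Android) − P(Browser=Safari)P(OS=Android) = 0.033 − 0.305×0.107 = 0.0004.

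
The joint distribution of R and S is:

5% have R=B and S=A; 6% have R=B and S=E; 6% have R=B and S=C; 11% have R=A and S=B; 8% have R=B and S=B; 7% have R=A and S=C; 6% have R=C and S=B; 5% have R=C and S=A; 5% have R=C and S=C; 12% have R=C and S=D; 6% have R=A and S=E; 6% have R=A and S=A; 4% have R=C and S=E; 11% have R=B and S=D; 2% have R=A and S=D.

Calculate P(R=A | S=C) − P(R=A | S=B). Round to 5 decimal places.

P(S=C) = 0.07 + 0.06 + 0.05 = 0.18; P(R=A | S=C) = 0.07/0.18 = 0.388889.
P(S=B) = 0.11 + 0.08 + 0.06 = 0.25; P(R=A | S=B) = 0.11/0.25 = 0.440000.
Difference = -0.05111.

-0.05111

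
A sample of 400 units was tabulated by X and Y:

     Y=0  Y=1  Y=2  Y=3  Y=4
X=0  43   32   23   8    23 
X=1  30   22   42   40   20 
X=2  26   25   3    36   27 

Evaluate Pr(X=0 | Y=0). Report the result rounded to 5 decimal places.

0.43434

Total with Y=0: 43 + 30 + 26 = 99.
P(X=0 | Y=0) = 43/99 = 0.43434.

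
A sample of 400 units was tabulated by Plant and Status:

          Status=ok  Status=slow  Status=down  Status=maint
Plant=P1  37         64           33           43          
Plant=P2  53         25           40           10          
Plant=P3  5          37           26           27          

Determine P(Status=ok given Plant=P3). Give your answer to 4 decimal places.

0.0526

Total with Plant=P3: 5 + 37 + 26 + 27 = 95.
P(Status=ok | Plant=P3) = 5/95 = 0.0526.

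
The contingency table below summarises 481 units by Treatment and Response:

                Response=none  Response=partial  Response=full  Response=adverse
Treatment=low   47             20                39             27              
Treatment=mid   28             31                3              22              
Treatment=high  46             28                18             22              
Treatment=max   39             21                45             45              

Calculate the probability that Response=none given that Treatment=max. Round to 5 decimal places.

Total with Treatment=max: 39 + 21 + 45 + 45 = 150.
P(Response=none | Treatment=max) = 39/150 = 0.26000.

0.26000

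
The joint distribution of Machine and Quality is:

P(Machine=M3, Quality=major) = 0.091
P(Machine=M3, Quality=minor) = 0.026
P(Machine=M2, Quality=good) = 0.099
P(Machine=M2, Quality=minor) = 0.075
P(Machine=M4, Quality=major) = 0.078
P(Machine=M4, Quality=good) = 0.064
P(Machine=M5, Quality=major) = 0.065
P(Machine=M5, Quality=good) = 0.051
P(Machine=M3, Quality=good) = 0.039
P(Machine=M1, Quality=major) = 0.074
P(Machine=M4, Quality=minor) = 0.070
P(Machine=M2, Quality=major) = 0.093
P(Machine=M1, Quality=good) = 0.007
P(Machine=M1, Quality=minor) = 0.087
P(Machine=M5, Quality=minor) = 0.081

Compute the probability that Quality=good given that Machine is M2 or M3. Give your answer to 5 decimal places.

P(Machine=M2) = 0.099 + 0.075 + 0.093 = 0.267.
P(Machine=M3) = 0.039 + 0.026 + 0.091 = 0.156.
P(Machine ∈ {M2, M3}) = 0.267 + 0.156 = 0.423; P(Quality=good, Machine ∈ {M2, M3}) = 0.099 + 0.039 = 0.138.
P(Quality=good | Machine ∈ {M2, M3}) = 0.138/0.423 = 0.32624.

0.32624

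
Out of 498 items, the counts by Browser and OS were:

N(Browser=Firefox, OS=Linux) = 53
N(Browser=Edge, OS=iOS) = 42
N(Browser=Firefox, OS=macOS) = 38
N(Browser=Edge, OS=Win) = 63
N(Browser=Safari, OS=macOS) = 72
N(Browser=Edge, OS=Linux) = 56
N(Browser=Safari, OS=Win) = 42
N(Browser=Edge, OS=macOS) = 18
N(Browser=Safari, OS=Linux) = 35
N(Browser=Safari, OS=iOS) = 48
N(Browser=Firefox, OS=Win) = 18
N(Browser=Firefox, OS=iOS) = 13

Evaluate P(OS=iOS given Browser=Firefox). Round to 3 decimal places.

Total with Browser=Firefox: 18 + 38 + 53 + 13 = 122.
P(OS=iOS | Browser=Firefox) = 13/122 = 0.107.

0.107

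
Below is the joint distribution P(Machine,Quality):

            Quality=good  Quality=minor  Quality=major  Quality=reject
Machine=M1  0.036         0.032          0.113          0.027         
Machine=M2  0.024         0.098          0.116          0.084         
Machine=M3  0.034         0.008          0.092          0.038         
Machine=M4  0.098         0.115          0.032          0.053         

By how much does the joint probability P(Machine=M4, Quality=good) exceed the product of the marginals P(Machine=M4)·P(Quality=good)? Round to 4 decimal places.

P(Machine=M4) = 0.098 + 0.115 + 0.032 + 0.053 = 0.298.
P(Quality=good) = 0.036 + 0.024 + 0.034 + 0.098 = 0.192.
P(Machine=M4, Quality=good) − P(Machine=M4)P(Quality=good) = 0.098 − 0.298×0.192 = 0.0408.

0.0408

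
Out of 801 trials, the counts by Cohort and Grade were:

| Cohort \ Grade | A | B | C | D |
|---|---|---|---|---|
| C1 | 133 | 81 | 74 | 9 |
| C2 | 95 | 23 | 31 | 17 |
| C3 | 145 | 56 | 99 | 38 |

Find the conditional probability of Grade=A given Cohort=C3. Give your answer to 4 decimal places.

Total with Cohort=C3: 145 + 56 + 99 + 38 = 338.
P(Grade=A | Cohort=C3) = 145/338 = 0.4290.

0.4290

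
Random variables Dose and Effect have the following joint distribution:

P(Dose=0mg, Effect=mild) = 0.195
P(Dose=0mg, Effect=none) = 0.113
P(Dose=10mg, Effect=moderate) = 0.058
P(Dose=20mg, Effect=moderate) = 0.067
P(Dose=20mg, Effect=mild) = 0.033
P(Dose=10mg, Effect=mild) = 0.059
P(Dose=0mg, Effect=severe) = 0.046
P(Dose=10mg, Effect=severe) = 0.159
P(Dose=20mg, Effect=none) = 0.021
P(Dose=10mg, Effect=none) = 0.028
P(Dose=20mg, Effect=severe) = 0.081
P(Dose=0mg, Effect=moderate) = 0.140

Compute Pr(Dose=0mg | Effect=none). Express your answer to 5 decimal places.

P(Effect=none) = 0.113 + 0.028 + 0.021 = 0.162.
P(Dose=0mg | Effect=none) = 0.113/0.162 = 0.69753.

0.69753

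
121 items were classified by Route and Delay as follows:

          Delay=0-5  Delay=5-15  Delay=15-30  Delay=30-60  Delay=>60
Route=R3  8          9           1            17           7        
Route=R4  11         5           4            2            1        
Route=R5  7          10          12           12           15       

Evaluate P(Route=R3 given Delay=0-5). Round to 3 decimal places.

0.308

Total with Delay=0-5: 8 + 11 + 7 = 26.
P(Route=R3 | Delay=0-5) = 8/26 = 0.308.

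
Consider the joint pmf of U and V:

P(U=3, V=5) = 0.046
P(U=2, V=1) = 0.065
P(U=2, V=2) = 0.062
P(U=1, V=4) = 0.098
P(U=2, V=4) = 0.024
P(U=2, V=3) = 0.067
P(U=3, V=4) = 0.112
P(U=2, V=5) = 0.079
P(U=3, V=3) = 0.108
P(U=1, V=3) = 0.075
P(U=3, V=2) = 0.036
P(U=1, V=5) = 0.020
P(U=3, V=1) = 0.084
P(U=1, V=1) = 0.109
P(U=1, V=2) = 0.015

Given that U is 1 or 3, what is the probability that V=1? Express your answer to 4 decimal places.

P(U=1) = 0.109 + 0.015 + 0.075 + 0.098 + 0.020 = 0.317.
P(U=3) = 0.084 + 0.036 + 0.108 + 0.112 + 0.046 = 0.386.
P(U ∈ {1, 3}) = 0.317 + 0.386 = 0.703; P(V=1, U ∈ {1, 3}) = 0.109 + 0.084 = 0.193.
P(V=1 | U ∈ {1, 3}) = 0.193/0.703 = 0.2745.

0.2745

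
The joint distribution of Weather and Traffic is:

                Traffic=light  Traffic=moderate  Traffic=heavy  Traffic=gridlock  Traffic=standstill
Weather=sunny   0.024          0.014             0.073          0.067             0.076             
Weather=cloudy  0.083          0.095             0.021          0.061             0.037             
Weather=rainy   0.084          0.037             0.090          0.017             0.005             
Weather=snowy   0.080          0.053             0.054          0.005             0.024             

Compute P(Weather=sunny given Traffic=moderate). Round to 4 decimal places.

0.0704

P(Traffic=moderate) = 0.014 + 0.095 + 0.037 + 0.053 = 0.199.
P(Weather=sunny | Traffic=moderate) = 0.014/0.199 = 0.0704.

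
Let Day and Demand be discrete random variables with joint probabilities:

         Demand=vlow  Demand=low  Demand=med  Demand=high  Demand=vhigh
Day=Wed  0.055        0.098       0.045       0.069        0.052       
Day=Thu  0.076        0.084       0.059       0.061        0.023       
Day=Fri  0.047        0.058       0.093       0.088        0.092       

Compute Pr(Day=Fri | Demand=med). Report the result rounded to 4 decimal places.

0.4721

P(Demand=med) = 0.045 + 0.059 + 0.093 = 0.197.
P(Day=Fri | Demand=med) = 0.093/0.197 = 0.4721.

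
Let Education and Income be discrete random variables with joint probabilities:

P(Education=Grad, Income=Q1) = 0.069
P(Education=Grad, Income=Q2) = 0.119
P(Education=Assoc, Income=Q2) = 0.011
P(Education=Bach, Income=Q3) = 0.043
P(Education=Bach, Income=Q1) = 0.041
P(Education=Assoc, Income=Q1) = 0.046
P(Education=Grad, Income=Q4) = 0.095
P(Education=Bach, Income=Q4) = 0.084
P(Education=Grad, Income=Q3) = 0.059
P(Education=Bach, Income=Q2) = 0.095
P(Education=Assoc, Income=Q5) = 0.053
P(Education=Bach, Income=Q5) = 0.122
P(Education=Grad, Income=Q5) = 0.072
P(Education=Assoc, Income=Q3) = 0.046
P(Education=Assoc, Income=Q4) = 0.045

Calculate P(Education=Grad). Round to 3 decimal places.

P(Education=Grad) = 0.069 + 0.119 + 0.059 + 0.095 + 0.072 = 0.414.

0.414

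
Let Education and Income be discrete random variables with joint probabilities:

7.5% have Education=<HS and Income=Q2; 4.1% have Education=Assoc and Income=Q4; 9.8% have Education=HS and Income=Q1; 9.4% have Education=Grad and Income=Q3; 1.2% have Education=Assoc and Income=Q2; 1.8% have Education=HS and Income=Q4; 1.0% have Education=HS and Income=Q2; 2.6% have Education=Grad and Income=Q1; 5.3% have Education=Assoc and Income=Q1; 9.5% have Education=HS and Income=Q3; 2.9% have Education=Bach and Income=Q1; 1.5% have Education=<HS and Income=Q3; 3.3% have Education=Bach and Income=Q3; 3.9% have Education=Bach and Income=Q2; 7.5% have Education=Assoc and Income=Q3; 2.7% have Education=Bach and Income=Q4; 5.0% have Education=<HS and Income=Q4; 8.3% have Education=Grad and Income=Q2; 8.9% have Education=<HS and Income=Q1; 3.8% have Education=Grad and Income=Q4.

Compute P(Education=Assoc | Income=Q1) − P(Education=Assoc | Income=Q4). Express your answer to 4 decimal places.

P(Income=Q1) = 0.089 + 0.098 + 0.053 + 0.029 + 0.026 = 0.295; P(Education=Assoc | Income=Q1) = 0.053/0.295 = 0.17966.
P(Income=Q4) = 0.050 + 0.018 + 0.041 + 0.027 + 0.038 = 0.174; P(Education=Assoc | Income=Q4) = 0.041/0.174 = 0.23563.
Difference = -0.0560.

-0.0560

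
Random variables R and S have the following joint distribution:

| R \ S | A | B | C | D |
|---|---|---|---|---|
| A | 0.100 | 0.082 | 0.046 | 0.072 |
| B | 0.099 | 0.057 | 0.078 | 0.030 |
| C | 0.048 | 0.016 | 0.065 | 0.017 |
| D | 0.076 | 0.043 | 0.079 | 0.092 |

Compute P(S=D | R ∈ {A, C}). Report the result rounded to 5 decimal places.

P(R=A) = 0.100 + 0.082 + 0.046 + 0.072 = 0.300.
P(R=C) = 0.048 + 0.016 + 0.065 + 0.017 = 0.146.
P(R ∈ {A, C}) = 0.300 + 0.146 = 0.446; P(S=D, R ∈ {A, C}) = 0.072 + 0.017 = 0.089.
P(S=D | R ∈ {A, C}) = 0.089/0.446 = 0.19955.

0.19955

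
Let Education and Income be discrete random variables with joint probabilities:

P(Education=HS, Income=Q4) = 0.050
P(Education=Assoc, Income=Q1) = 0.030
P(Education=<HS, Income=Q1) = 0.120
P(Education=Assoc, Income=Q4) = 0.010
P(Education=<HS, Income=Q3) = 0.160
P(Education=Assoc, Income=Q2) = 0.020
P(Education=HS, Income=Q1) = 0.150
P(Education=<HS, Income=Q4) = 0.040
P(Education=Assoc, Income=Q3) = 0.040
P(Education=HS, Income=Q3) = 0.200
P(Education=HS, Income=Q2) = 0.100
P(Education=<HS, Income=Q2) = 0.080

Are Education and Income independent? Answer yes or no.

Every cell satisfies P(Education,Income) = P(Education)·P(Income). For instance P(Education=<HS) = 0.400, P(Income=Q2) = 0.200, and 0.400×0.200 = 0.080 matches the joint entry. So Education and Income are independent.

yes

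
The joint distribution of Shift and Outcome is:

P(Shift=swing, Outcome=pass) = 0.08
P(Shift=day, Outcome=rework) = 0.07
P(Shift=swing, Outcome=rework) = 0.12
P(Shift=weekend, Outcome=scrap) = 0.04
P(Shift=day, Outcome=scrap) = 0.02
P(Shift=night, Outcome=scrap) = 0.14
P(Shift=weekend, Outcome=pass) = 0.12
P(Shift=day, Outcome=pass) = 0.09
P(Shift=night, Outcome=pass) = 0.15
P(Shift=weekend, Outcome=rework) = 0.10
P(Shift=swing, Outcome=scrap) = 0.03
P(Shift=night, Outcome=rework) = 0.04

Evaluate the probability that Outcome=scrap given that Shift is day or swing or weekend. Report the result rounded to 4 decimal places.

0.1343

P(Shift=day) = 0.09 + 0.07 + 0.02 = 0.18.
P(Shift=swing) = 0.08 + 0.12 + 0.03 = 0.23.
P(Shift=weekend) = 0.12 + 0.10 + 0.04 = 0.26.
P(Shift ∈ {day, swing, weekend}) = 0.18 + 0.23 + 0.26 = 0.67; P(Outcome=scrap, Shift ∈ {day, swing, weekend}) = 0.02 + 0.03 + 0.04 = 0.09.
P(Outcome=scrap | Shift ∈ {day, swing, weekend}) = 0.09/0.67 = 0.1343.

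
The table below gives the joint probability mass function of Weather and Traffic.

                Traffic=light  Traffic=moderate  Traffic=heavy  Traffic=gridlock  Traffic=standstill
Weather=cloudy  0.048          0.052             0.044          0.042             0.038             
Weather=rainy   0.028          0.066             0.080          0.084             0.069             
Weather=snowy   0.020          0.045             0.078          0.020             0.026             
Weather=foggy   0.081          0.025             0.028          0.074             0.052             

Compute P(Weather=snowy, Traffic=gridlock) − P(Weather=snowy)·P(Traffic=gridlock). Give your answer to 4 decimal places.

-0.0216

P(Weather=snowy) = 0.020 + 0.045 + 0.078 + 0.020 + 0.026 = 0.189.
P(Traffic=gridlock) = 0.042 + 0.084 + 0.020 + 0.074 = 0.220.
P(Weather=snowy, Traffic=gridlock) − P(Weather=snowy)P(Traffic=gridlock) = 0.020 − 0.189×0.220 = -0.0216.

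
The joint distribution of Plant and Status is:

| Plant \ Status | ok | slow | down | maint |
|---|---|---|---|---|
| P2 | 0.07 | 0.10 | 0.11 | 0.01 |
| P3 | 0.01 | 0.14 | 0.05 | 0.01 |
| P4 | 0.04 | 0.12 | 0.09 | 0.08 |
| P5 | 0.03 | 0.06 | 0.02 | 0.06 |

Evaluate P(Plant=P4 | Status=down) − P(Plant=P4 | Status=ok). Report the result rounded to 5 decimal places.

P(Status=down) = 0.11 + 0.05 + 0.09 + 0.02 = 0.27; P(Plant=P4 | Status=down) = 0.09/0.27 = 0.333333.
P(Status=ok) = 0.07 + 0.01 + 0.04 + 0.03 = 0.15; P(Plant=P4 | Status=ok) = 0.04/0.15 = 0.266667.
Difference = 0.06667.

0.06667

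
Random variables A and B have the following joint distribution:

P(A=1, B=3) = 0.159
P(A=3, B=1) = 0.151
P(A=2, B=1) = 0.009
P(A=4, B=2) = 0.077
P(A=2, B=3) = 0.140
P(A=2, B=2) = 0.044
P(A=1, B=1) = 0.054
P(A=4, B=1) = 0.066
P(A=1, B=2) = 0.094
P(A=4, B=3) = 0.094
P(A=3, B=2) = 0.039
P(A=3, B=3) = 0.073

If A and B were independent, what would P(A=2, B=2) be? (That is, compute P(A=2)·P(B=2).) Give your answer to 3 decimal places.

0.049

P(A=2) = 0.009 + 0.044 + 0.140 = 0.193.
P(B=2) = 0.094 + 0.044 + 0.039 + 0.077 = 0.254.
Product: 0.193 × 0.254 = 0.049.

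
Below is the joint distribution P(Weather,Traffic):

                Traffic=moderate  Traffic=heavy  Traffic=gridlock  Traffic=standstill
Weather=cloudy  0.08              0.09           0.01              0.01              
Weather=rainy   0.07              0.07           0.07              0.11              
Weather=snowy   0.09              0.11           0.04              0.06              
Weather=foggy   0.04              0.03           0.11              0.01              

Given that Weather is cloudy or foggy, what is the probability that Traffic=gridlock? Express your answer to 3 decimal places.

0.316

P(Weather=cloudy) = 0.08 + 0.09 + 0.01 + 0.01 = 0.19.
P(Weather=foggy) = 0.04 + 0.03 + 0.11 + 0.01 = 0.19.
P(Weather ∈ {cloudy, foggy}) = 0.19 + 0.19 = 0.38; P(Traffic=gridlock, Weather ∈ {cloudy, foggy}) = 0.01 + 0.11 = 0.12.
P(Traffic=gridlock | Weather ∈ {cloudy, foggy}) = 0.12/0.38 = 0.316.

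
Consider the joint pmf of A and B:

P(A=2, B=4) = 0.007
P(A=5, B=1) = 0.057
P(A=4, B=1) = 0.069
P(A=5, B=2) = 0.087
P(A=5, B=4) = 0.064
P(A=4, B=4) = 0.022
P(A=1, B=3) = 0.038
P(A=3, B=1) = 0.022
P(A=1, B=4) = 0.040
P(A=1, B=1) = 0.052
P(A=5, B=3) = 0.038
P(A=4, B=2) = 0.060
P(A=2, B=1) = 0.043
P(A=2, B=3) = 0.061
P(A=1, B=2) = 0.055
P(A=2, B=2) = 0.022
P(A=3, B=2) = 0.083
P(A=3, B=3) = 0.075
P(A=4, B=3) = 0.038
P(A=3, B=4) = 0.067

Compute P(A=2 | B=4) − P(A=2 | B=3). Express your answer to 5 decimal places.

-0.20900

P(B=4) = 0.040 + 0.007 + 0.067 + 0.022 + 0.064 = 0.200; P(A=2 | B=4) = 0.007/0.200 = 0.035000.
P(B=3) = 0.038 + 0.061 + 0.075 + 0.038 + 0.038 = 0.250; P(A=2 | B=3) = 0.061/0.250 = 0.244000.
Difference = -0.20900.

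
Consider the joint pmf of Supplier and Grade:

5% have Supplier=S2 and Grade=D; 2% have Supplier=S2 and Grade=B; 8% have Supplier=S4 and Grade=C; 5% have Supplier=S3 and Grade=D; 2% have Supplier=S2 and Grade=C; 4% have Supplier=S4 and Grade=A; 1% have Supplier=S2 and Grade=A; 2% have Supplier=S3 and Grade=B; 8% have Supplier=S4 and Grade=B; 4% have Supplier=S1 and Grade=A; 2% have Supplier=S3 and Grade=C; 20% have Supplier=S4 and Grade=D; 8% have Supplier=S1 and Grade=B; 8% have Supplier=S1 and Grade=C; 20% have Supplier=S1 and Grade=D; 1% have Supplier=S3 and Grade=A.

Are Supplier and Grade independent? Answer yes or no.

Every cell satisfies P(Supplier,Grade) = P(Supplier)·P(Grade). For instance P(Supplier=S2) = 0.10, P(Grade=C) = 0.20, and 0.10×0.20 = 0.02 matches the joint entry. So Supplier and Grade are independent.

yes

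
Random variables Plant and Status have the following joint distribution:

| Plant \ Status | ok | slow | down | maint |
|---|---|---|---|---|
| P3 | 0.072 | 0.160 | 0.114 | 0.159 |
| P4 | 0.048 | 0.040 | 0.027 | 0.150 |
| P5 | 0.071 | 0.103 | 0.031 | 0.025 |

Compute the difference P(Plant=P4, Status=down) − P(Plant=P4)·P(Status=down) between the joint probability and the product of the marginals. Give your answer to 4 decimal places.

P(Plant=P4) = 0.048 + 0.040 + 0.027 + 0.150 = 0.265.
P(Status=down) = 0.114 + 0.027 + 0.031 = 0.172.
P(Plant=P4, Status=down) − P(Plant=P4)P(Status=down) = 0.027 − 0.265×0.172 = -0.0186.

-0.0186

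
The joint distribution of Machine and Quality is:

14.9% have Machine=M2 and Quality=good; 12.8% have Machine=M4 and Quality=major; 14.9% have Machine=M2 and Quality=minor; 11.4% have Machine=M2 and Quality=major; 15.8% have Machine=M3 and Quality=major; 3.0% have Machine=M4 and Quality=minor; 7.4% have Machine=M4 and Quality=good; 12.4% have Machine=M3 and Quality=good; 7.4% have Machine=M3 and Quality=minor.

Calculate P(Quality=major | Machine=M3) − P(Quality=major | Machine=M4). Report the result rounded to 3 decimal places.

P(Machine=M3) = 0.124 + 0.074 + 0.158 = 0.356; P(Quality=major | Machine=M3) = 0.158/0.356 = 0.4438.
P(Machine=M4) = 0.074 + 0.030 + 0.128 = 0.232; P(Quality=major | Machine=M4) = 0.128/0.232 = 0.5517.
Difference = -0.108.

-0.108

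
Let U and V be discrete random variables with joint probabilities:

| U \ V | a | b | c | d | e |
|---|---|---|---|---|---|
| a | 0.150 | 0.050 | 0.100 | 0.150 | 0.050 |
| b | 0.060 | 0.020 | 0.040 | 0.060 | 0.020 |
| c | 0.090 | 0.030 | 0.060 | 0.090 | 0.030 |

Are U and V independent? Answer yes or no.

yes

Every cell satisfies P(U,V) = P(U)·P(V). For instance P(U=c) = 0.300, P(V=b) = 0.100, and 0.300×0.100 = 0.030 matches the joint entry. So U and V are independent.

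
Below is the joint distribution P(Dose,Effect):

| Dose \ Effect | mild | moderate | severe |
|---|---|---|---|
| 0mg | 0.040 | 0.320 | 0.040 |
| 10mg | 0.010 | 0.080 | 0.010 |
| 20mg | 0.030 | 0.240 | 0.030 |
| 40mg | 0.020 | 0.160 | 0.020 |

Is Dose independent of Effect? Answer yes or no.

Every cell satisfies P(Dose,Effect) = P(Dose)·P(Effect). For instance P(Dose=20mg) = 0.300, P(Effect=mild) = 0.100, and 0.300×0.100 = 0.030 matches the joint entry. So Dose and Effect are independent.

yes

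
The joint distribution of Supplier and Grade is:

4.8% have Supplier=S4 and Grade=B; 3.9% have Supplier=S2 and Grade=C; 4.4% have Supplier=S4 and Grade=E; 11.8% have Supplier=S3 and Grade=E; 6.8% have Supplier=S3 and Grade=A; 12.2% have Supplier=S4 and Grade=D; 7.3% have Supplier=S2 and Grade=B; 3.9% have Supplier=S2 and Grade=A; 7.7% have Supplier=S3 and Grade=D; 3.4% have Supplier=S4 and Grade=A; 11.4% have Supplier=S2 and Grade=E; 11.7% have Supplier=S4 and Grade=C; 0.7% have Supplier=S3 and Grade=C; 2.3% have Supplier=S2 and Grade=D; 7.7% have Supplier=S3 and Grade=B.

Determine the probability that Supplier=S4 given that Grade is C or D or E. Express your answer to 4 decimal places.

P(Grade=C) = 0.039 + 0.007 + 0.117 = 0.163.
P(Grade=D) = 0.023 + 0.077 + 0.122 = 0.222.
P(Grade=E) = 0.114 + 0.118 + 0.044 = 0.276.
P(Grade ∈ {C, D, E}) = 0.163 + 0.222 + 0.276 = 0.661; P(Supplier=S4, Grade ∈ {C, D, E}) = 0.117 + 0.122 + 0.044 = 0.283.
P(Supplier=S4 | Grade ∈ {C, D, E}) = 0.283/0.661 = 0.4281.

0.4281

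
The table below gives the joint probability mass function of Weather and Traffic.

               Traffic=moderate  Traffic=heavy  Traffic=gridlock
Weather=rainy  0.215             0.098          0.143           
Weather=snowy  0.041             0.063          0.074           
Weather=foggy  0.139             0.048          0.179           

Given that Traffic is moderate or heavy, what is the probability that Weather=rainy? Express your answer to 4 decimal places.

0.5182

P(Traffic=moderate) = 0.215 + 0.041 + 0.139 = 0.395.
P(Traffic=heavy) = 0.098 + 0.063 + 0.048 = 0.209.
P(Traffic ∈ {moderate, heavy}) = 0.395 + 0.209 = 0.604; P(Weather=rainy, Traffic ∈ {moderate, heavy}) = 0.215 + 0.098 = 0.313.
P(Weather=rainy | Traffic ∈ {moderate, heavy}) = 0.313/0.604 = 0.5182.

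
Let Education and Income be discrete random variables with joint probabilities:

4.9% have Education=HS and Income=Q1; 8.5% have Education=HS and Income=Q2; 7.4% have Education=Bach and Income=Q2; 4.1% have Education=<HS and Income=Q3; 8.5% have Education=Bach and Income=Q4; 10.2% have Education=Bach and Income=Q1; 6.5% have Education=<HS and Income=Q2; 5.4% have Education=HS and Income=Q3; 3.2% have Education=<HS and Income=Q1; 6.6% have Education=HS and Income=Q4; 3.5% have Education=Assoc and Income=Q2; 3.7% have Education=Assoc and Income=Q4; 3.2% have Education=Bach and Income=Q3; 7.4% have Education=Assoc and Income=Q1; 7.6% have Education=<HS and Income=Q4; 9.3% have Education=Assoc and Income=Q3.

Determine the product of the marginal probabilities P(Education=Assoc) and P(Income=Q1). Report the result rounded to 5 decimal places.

0.06142

P(Education=Assoc) = 0.074 + 0.035 + 0.093 + 0.037 = 0.239.
P(Income=Q1) = 0.032 + 0.049 + 0.074 + 0.102 = 0.257.
Product: 0.239 × 0.257 = 0.06142.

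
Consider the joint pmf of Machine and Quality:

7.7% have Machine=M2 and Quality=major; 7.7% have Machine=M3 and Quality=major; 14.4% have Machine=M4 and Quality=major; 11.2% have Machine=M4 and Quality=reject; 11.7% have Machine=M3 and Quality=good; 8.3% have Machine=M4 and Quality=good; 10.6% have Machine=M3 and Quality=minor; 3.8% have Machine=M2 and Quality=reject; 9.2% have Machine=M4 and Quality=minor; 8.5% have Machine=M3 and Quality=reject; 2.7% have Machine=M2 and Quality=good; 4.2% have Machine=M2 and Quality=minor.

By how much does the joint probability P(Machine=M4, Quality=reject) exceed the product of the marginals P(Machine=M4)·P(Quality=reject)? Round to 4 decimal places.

0.0107

P(Machine=M4) = 0.083 + 0.092 + 0.144 + 0.112 = 0.431.
P(Quality=reject) = 0.038 + 0.085 + 0.112 = 0.235.
P(Machine=M4, Quality=reject) − P(Machine=M4)P(Quality=reject) = 0.112 − 0.431×0.235 = 0.0107.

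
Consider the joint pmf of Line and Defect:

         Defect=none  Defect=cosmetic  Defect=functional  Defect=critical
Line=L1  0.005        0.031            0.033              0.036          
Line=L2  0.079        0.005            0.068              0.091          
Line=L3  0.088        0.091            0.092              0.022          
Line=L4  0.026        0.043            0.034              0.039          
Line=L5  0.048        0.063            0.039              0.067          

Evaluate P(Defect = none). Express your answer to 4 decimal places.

0.2460

P(Defect=none) = 0.005 + 0.079 + 0.088 + 0.026 + 0.048 = 0.246.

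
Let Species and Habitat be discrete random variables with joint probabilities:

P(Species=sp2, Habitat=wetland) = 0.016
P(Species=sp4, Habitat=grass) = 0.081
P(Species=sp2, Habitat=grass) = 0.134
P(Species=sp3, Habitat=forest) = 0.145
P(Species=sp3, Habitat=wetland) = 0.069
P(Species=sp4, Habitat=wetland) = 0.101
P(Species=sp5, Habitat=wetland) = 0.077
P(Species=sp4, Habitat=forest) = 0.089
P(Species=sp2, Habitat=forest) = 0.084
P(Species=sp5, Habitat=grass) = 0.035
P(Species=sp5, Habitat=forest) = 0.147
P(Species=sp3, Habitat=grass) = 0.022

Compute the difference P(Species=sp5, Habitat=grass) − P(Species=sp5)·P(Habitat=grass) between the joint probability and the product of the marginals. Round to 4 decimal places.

P(Species=sp5) = 0.147 + 0.035 + 0.077 = 0.259.
P(Habitat=grass) = 0.134 + 0.022 + 0.081 + 0.035 = 0.272.
P(Species=sp5, Habitat=grass) − P(Species=sp5)P(Habitat=grass) = 0.035 − 0.259×0.272 = -0.0354.

-0.0354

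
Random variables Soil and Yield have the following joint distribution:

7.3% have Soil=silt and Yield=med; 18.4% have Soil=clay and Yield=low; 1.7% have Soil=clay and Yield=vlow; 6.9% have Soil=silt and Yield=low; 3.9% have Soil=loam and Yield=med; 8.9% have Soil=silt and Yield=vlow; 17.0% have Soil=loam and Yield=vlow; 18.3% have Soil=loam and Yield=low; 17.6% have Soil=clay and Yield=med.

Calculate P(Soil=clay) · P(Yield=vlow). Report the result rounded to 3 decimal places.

0.104

P(Soil=clay) = 0.017 + 0.184 + 0.176 = 0.377.
P(Yield=vlow) = 0.170 + 0.017 + 0.089 = 0.276.
Product: 0.377 × 0.276 = 0.104.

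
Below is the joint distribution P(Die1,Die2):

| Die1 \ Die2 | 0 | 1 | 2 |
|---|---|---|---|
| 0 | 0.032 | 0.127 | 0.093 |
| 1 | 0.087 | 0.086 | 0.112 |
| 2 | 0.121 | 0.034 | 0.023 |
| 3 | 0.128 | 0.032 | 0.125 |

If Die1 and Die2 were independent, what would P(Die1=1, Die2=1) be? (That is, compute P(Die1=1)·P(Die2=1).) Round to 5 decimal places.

P(Die1=1) = 0.087 + 0.086 + 0.112 = 0.285.
P(Die2=1) = 0.127 + 0.086 + 0.034 + 0.032 = 0.279.
Product: 0.285 × 0.279 = 0.07952.

0.07952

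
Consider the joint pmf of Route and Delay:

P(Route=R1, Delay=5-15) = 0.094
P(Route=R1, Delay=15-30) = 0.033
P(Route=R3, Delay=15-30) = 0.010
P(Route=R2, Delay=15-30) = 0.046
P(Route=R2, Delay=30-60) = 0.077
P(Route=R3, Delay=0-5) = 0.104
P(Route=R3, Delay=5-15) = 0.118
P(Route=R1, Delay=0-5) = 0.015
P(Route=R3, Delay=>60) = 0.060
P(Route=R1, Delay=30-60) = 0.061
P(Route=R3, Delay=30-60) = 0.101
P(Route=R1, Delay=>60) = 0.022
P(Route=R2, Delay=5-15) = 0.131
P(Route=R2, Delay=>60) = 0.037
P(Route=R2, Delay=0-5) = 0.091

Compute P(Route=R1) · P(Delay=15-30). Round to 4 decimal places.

P(Route=R1) = 0.015 + 0.094 + 0.033 + 0.061 + 0.022 = 0.225.
P(Delay=15-30) = 0.033 + 0.046 + 0.010 = 0.089.
Product: 0.225 × 0.089 = 0.0200.

0.0200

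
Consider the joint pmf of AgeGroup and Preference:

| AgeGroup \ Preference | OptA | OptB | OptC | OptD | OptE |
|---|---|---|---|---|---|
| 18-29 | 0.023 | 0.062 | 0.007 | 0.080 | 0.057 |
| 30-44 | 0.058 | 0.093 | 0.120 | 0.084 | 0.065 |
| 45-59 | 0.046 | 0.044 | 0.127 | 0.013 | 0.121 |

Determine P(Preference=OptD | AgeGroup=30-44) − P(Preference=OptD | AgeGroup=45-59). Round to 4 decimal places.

P(AgeGroup=30-44) = 0.058 + 0.093 + 0.120 + 0.084 + 0.065 = 0.420; P(Preference=OptD | AgeGroup=30-44) = 0.084/0.420 = 0.20000.
P(AgeGroup=45-59) = 0.046 + 0.044 + 0.127 + 0.013 + 0.121 = 0.351; P(Preference=OptD | AgeGroup=45-59) = 0.013/0.351 = 0.03704.
Difference = 0.1630.

0.1630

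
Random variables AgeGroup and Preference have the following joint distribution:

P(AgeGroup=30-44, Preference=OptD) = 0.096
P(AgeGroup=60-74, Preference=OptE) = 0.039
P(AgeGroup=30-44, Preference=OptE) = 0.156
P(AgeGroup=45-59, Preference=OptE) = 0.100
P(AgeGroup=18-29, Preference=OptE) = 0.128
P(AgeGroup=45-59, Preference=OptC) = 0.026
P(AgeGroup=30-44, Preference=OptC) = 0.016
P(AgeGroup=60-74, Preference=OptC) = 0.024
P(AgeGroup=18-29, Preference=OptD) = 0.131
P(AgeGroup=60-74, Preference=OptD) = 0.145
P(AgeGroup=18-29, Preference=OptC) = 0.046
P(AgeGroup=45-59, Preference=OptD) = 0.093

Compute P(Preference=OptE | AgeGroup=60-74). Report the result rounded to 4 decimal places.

P(AgeGroup=60-74) = 0.024 + 0.145 + 0.039 = 0.208.
P(Preference=OptE | AgeGroup=60-74) = 0.039/0.208 = 0.1875.

0.1875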